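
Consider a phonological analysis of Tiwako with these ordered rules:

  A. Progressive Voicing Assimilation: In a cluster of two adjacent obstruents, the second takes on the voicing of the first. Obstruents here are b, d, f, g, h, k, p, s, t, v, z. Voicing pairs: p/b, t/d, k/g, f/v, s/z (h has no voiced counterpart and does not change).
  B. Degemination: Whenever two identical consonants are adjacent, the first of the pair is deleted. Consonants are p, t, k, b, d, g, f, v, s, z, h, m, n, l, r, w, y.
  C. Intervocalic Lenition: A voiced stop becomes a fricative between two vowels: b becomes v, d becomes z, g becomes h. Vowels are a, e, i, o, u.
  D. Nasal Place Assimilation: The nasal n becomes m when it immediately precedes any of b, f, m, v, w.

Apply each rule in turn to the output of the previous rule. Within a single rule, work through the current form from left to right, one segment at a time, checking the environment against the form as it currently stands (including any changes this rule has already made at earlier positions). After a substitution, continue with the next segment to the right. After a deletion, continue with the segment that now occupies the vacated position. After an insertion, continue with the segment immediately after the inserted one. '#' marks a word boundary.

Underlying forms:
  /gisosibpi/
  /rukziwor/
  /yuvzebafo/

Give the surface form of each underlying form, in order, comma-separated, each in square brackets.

/gisosibpi/:
  A Progressive Voicing Assimilation: [gisosibpi] → [gisosibbi]
  B Degemination: [gisosibbi] → [gisosibi]
  C Intervocalic Lenition: [gisosibi] → [gisosivi]
  D Nasal Place Assimilation: no change — [gisosivi]
/rukziwor/:
  A Progressive Voicing Assimilation: [rukziwor] → [ruksiwor]
  B Degemination: no change — [ruksiwor]
  C Intervocalic Lenition: no change — [ruksiwor]
  D Nasal Place Assimilation: no change — [ruksiwor]
/yuvzebafo/:
  A Progressive Voicing Assimilation: no change — [yuvzebafo]
  B Degemination: no change — [yuvzebafo]
  C Intervocalic Lenition: [yuvzebafo] → [yuvzevafo]
  D Nasal Place Assimilation: no change — [yuvzevafo]

[gisosivi], [ruksiwor], [yuvzevafo]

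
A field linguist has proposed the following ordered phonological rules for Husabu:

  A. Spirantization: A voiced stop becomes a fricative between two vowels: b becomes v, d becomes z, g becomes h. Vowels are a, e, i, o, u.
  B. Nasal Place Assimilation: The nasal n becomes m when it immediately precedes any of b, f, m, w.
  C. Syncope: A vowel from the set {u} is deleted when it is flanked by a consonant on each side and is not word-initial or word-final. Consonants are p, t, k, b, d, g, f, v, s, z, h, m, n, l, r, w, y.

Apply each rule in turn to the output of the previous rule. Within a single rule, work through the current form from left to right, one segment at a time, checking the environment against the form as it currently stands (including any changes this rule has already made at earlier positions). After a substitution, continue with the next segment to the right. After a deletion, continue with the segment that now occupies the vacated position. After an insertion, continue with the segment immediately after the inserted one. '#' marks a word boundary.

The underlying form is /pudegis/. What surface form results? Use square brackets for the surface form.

[pzehis]

A Spirantization: [pudegis] → [puzehis]
B Nasal Place Assimilation: no change — [puzehis]
C Syncope: [puzehis] → [pzehis]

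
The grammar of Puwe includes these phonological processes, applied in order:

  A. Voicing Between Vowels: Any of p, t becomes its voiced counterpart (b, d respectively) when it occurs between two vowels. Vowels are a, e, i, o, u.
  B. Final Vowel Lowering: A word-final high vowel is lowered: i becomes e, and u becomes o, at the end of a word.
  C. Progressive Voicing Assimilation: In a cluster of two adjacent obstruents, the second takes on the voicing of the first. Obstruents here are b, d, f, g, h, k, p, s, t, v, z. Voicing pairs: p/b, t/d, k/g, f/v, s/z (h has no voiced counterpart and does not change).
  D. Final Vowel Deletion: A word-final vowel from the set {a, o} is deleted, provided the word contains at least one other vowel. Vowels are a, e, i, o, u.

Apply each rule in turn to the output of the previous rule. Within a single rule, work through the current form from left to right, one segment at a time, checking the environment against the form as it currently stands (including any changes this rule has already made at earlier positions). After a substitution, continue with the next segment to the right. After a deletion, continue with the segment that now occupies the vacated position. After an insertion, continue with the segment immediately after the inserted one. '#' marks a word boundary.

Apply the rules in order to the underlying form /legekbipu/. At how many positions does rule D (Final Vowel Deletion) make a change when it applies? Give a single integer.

A Voicing Between Vowels: [legekbipu] → [legekbibu]
B Final Vowel Lowering: [legekbibu] → [legekbibo]
C Progressive Voicing Assimilation: [legekbibo] → [legekpibo]
D Final Vowel Deletion: [legekpibo] → [legekpib]
Rule D changed 1 position(s).

1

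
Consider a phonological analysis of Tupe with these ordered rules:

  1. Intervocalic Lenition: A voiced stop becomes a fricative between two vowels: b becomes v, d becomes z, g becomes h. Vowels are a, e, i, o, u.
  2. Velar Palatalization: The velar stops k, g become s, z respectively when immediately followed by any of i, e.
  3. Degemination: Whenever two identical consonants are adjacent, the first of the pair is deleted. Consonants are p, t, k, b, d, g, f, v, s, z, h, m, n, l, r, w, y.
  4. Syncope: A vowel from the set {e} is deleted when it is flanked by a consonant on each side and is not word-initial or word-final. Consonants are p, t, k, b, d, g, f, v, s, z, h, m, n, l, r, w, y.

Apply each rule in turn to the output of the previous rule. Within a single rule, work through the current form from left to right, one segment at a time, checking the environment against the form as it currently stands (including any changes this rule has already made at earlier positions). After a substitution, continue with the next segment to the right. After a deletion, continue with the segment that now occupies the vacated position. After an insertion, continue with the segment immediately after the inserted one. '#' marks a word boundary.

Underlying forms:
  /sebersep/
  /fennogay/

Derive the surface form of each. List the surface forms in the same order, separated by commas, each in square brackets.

/sebersep/:
  1 Intervocalic Lenition: [sebersep] → [seversep]
  2 Velar Palatalization: no change — [seversep]
  3 Degemination: no change — [seversep]
  4 Syncope: [seversep] → [svrsp]
/fennogay/:
  1 Intervocalic Lenition: [fennogay] → [fennohay]
  2 Velar Palatalization: no change — [fennohay]
  3 Degemination: [fennohay] → [fenohay]
  4 Syncope: [fenohay] → [fnohay]

[svrsp], [fnohay]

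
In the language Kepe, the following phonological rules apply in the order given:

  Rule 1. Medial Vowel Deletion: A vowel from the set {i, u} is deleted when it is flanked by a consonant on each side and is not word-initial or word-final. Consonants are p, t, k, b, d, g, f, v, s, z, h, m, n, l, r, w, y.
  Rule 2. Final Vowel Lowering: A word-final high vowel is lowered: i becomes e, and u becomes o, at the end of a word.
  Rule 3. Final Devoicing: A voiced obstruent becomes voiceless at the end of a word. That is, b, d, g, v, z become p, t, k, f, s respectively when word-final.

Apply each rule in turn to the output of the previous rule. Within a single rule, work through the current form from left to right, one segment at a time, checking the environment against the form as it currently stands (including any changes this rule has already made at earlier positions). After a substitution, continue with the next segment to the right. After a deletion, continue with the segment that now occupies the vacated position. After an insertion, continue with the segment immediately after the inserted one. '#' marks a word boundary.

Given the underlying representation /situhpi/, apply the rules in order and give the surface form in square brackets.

Rule 1 Medial Vowel Deletion: [situhpi] → [sthpi]
Rule 2 Final Vowel Lowering: [sthpi] → [sthpe]
Rule 3 Final Devoicing: no change — [sthpe]

[sthpe]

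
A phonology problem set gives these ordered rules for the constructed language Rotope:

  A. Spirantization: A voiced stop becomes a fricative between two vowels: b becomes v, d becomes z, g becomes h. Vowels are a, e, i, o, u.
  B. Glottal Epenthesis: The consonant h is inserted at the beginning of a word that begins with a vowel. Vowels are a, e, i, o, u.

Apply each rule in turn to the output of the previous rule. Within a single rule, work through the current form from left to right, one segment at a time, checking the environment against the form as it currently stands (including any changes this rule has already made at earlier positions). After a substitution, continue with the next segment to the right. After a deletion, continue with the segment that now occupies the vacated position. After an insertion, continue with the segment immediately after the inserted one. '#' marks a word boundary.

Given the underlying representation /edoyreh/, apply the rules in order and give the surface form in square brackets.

[hezoyreh]

A Spirantization: [edoyreh] → [ezoyreh]
B Glottal Epenthesis: [ezoyreh] → [hezoyreh]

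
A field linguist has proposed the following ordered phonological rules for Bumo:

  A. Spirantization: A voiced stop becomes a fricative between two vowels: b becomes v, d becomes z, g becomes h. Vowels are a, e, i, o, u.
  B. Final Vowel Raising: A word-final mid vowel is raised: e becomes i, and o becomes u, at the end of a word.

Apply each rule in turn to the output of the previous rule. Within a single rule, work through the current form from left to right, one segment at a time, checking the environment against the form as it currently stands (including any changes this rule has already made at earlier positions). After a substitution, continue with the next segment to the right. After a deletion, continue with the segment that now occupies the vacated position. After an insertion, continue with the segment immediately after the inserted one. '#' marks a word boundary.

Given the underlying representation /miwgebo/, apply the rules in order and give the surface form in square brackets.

[miwgevu]

A Spirantization: [miwgebo] → [miwgevo]
B Final Vowel Raising: [miwgevo] → [miwgevu]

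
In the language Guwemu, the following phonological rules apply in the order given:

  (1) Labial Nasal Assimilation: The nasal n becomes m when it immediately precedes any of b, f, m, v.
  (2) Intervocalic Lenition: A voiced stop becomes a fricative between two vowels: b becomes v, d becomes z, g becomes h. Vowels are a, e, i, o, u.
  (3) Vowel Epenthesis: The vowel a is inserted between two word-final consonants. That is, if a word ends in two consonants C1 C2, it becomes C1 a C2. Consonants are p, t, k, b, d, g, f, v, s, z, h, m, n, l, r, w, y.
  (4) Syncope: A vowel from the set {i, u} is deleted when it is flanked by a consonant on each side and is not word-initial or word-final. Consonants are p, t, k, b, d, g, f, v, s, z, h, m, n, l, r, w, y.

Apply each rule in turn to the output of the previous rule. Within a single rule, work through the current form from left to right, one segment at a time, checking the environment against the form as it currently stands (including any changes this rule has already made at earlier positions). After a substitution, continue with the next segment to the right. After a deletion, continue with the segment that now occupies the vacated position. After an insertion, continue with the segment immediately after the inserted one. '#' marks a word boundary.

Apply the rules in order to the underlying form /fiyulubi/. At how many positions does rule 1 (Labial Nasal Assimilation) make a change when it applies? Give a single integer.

0

(1) Labial Nasal Assimilation: no change — [fiyulubi]
(2) Intervocalic Lenition: [fiyulubi] → [fiyuluvi]
(3) Vowel Epenthesis: no change — [fiyuluvi]
(4) Syncope: [fiyuluvi] → [fylvi]
Rule 1 changed 0 position(s).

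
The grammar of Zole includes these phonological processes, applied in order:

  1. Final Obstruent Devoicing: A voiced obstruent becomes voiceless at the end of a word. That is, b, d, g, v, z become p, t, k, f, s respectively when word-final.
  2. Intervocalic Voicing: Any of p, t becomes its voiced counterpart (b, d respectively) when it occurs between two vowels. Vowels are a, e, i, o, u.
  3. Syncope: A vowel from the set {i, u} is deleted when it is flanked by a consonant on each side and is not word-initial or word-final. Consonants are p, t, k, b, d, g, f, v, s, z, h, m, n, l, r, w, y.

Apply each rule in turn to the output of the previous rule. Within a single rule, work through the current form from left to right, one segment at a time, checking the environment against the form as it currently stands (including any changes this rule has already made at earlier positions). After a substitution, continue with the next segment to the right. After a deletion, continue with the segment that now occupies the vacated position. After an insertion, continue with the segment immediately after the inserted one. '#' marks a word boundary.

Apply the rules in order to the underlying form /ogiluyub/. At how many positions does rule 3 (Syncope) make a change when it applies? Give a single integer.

3

1 Final Obstruent Devoicing: [ogiluyub] → [ogiluyup]
2 Intervocalic Voicing: no change — [ogiluyup]
3 Syncope: [ogiluyup] → [oglyp]
Rule 3 changed 3 position(s).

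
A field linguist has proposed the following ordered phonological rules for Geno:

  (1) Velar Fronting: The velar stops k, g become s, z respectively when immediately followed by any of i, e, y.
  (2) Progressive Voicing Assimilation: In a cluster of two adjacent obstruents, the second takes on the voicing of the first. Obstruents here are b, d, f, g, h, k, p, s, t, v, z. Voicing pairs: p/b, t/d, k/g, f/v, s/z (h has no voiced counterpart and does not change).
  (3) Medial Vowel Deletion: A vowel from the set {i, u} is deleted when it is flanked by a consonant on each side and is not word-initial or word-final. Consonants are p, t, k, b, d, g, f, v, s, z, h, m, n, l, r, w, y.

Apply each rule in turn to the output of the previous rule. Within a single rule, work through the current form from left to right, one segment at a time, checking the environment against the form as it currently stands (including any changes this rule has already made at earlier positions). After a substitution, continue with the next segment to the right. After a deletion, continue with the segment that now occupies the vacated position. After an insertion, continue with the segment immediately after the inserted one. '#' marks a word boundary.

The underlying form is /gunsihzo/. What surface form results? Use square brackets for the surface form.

(1) Velar Fronting: no change — [gunsihzo]
(2) Progressive Voicing Assimilation: [gunsihzo] → [gunsihso]
(3) Medial Vowel Deletion: [gunsihso] → [gnshso]

[gnshso]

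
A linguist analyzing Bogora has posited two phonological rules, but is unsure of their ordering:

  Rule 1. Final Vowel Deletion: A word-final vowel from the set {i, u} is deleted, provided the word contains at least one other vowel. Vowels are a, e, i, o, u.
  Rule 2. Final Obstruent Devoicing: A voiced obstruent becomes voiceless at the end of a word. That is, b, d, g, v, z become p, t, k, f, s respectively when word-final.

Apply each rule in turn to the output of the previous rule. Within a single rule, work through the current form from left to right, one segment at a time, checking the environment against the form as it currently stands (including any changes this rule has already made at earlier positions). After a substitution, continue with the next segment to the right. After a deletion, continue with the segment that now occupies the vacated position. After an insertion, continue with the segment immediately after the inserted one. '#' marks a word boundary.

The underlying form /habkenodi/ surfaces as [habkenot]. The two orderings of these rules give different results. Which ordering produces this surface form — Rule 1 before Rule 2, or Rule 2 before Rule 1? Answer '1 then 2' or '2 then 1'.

Order 1 then 2:
  1 Final Vowel Deletion: [habkenodi] → [habkenod]
  2 Final Obstruent Devoicing: [habkenod] → [habkenot]
  result: [habkenot]
Order 2 then 1:
  2 Final Obstruent Devoicing: no change — [habkenodi]
  1 Final Vowel Deletion: [habkenodi] → [habkenod]
  result: [habkenod]

1 then 2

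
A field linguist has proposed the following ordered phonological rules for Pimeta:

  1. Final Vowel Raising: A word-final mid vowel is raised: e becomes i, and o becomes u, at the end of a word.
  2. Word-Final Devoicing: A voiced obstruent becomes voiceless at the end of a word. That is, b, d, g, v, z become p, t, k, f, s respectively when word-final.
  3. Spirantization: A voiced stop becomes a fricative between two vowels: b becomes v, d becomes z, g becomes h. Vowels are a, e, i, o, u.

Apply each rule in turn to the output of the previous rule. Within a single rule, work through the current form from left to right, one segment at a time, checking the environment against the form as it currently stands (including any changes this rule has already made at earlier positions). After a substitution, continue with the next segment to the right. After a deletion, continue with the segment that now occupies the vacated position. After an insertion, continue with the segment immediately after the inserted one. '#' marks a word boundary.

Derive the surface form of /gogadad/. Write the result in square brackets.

1 Final Vowel Raising: no change — [gogadad]
2 Word-Final Devoicing: [gogadad] → [gogadat]
3 Spirantization: [gogadat] → [gohazat]

[gohazat]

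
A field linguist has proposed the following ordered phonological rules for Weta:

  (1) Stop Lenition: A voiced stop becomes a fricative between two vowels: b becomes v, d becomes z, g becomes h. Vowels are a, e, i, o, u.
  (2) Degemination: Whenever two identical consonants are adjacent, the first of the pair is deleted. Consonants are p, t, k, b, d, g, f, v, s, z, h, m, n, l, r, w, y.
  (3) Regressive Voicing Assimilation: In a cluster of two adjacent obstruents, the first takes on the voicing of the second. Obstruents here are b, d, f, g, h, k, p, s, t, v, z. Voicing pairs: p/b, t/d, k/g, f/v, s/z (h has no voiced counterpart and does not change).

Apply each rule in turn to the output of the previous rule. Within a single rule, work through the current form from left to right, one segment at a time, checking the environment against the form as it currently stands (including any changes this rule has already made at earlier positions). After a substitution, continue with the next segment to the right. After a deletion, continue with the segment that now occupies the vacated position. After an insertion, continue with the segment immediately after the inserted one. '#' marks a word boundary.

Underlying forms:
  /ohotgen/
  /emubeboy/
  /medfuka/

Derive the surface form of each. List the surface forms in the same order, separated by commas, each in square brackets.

[ohodgen], [emuvevoy], [metfuka]

/ohotgen/:
  (1) Stop Lenition: no change — [ohotgen]
  (2) Degemination: no change — [ohotgen]
  (3) Regressive Voicing Assimilation: [ohotgen] → [ohodgen]
/emubeboy/:
  (1) Stop Lenition: [emubeboy] → [emuvevoy]
  (2) Degemination: no change — [emuvevoy]
  (3) Regressive Voicing Assimilation: no change — [emuvevoy]
/medfuka/:
  (1) Stop Lenition: no change — [medfuka]
  (2) Degemination: no change — [medfuka]
  (3) Regressive Voicing Assimilation: [medfuka] → [metfuka]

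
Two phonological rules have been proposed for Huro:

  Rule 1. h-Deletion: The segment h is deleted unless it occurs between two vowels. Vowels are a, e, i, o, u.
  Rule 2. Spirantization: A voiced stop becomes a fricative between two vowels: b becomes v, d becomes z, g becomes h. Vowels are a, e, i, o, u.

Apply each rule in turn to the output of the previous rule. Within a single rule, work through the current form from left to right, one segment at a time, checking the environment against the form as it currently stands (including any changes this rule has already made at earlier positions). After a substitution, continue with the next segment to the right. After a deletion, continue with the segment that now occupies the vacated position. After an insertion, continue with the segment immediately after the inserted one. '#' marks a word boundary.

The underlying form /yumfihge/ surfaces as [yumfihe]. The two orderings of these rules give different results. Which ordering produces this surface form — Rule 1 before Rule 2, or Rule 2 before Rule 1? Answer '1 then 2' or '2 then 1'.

Order 1 then 2:
  1 h-Deletion: [yumfihge] → [yumfige]
  2 Spirantization: [yumfige] → [yumfihe]
  result: [yumfihe]
Order 2 then 1:
  2 Spirantization: no change — [yumfihge]
  1 h-Deletion: [yumfihge] → [yumfige]
  result: [yumfige]

1 then 2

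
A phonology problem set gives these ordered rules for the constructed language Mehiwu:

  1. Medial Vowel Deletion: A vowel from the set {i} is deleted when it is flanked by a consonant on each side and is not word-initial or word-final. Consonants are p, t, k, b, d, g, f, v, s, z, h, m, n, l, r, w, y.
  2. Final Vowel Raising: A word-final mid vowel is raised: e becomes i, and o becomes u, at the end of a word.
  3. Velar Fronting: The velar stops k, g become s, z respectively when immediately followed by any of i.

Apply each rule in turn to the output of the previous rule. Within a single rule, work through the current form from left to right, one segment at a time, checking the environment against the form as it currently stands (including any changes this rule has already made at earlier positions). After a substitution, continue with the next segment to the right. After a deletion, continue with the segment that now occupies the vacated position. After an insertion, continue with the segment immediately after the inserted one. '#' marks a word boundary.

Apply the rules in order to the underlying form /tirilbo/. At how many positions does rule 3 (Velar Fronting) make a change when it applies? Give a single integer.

1 Medial Vowel Deletion: [tirilbo] → [trlbo]
2 Final Vowel Raising: [trlbo] → [trlbu]
3 Velar Fronting: no change — [trlbu]
Rule 3 changed 0 position(s).

0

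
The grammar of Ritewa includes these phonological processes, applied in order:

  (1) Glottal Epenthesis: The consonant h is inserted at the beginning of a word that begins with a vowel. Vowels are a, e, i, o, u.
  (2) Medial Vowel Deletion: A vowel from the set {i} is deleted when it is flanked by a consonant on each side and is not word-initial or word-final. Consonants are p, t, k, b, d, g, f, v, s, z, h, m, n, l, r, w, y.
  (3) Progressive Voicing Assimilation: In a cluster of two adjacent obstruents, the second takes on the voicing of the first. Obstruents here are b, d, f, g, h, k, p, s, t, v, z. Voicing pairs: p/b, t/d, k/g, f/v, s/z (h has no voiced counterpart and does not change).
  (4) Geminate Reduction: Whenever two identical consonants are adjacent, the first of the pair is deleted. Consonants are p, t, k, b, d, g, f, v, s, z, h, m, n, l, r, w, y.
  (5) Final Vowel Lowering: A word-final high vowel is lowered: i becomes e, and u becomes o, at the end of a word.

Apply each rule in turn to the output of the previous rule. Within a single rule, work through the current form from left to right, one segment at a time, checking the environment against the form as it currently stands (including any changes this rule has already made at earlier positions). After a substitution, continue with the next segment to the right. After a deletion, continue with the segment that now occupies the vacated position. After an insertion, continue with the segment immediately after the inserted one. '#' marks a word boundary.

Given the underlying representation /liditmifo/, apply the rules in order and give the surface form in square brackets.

[ldmfo]

(1) Glottal Epenthesis: no change — [liditmifo]
(2) Medial Vowel Deletion: [liditmifo] → [ldtmfo]
(3) Progressive Voicing Assimilation: [ldtmfo] → [lddmfo]
(4) Geminate Reduction: [lddmfo] → [ldmfo]
(5) Final Vowel Lowering: no change — [ldmfo]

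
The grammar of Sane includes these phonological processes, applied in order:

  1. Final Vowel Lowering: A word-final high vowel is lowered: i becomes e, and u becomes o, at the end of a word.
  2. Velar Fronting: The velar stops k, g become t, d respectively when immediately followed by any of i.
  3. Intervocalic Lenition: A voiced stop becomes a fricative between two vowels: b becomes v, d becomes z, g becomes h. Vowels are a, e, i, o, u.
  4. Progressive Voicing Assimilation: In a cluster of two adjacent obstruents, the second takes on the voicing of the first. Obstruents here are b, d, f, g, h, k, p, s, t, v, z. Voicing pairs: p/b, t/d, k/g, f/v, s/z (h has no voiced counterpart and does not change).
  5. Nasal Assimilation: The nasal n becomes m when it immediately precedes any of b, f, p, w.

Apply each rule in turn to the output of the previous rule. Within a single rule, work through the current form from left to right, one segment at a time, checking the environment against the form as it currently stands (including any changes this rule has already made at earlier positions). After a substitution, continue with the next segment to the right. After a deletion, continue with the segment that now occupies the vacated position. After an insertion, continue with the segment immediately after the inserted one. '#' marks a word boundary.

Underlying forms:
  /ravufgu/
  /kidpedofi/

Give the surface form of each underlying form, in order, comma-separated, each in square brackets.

[ravufko], [tidbezofe]

/ravufgu/:
  1 Final Vowel Lowering: [ravufgu] → [ravufgo]
  2 Velar Fronting: no change — [ravufgo]
  3 Intervocalic Lenition: no change — [ravufgo]
  4 Progressive Voicing Assimilation: [ravufgo] → [ravufko]
  5 Nasal Assimilation: no change — [ravufko]
/kidpedofi/:
  1 Final Vowel Lowering: [kidpedofi] → [kidpedofe]
  2 Velar Fronting: [kidpedofe] → [tidpedofe]
  3 Intervocalic Lenition: [tidpedofe] → [tidpezofe]
  4 Progressive Voicing Assimilation: [tidpezofe] → [tidbezofe]
  5 Nasal Assimilation: no change — [tidbezofe]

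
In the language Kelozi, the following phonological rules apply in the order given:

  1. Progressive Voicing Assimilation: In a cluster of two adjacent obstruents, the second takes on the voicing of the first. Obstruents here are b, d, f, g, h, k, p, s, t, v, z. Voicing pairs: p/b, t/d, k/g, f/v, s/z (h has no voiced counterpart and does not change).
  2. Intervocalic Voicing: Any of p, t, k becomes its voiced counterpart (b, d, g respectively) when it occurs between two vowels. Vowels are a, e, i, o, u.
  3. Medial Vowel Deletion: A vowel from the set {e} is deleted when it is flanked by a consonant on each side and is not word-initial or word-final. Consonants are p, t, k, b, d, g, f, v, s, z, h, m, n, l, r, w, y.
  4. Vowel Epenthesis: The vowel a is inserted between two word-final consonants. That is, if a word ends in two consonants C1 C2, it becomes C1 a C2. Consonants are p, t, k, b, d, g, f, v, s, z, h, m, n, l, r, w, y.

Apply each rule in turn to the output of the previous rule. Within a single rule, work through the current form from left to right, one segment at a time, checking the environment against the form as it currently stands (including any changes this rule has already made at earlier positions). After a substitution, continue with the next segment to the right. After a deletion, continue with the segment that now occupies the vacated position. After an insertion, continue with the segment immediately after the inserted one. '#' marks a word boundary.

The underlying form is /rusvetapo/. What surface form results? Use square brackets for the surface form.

[rusfdabo]

1 Progressive Voicing Assimilation: [rusvetapo] → [rusfetapo]
2 Intervocalic Voicing: [rusfetapo] → [rusfedabo]
3 Medial Vowel Deletion: [rusfedabo] → [rusfdabo]
4 Vowel Epenthesis: no change — [rusfdabo]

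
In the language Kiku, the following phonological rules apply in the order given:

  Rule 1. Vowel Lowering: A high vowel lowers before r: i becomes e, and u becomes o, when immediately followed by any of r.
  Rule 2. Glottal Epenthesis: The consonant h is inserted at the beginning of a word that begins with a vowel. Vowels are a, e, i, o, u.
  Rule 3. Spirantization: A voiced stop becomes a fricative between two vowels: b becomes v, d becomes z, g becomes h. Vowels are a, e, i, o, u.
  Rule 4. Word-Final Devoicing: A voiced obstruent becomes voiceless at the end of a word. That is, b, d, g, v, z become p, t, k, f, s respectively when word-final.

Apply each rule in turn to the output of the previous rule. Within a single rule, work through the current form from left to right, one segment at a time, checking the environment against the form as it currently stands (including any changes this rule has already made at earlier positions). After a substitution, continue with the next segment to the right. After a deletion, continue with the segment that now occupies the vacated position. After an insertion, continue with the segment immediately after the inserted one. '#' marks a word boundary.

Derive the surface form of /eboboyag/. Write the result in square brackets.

[hevovoyak]

Rule 1 Vowel Lowering: no change — [eboboyag]
Rule 2 Glottal Epenthesis: [eboboyag] → [heboboyag]
Rule 3 Spirantization: [heboboyag] → [hevovoyag]
Rule 4 Word-Final Devoicing: [hevovoyag] → [hevovoyak]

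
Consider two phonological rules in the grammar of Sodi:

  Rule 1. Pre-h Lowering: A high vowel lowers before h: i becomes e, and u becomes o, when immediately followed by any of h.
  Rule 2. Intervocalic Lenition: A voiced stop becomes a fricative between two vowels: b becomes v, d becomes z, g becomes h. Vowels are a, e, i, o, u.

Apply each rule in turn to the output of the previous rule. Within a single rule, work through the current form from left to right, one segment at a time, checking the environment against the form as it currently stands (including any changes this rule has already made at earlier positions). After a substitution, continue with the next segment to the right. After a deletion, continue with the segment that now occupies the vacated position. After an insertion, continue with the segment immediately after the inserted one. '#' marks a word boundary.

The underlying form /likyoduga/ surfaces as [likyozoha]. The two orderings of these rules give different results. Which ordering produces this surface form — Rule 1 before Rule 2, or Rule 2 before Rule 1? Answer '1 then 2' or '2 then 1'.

Order 1 then 2:
  1 Pre-h Lowering: no change — [likyoduga]
  2 Intervocalic Lenition: [likyoduga] → [likyozuha]
  result: [likyozuha]
Order 2 then 1:
  2 Intervocalic Lenition: [likyoduga] → [likyozuha]
  1 Pre-h Lowering: [likyozuha] → [likyozoha]
  result: [likyozoha]

2 then 1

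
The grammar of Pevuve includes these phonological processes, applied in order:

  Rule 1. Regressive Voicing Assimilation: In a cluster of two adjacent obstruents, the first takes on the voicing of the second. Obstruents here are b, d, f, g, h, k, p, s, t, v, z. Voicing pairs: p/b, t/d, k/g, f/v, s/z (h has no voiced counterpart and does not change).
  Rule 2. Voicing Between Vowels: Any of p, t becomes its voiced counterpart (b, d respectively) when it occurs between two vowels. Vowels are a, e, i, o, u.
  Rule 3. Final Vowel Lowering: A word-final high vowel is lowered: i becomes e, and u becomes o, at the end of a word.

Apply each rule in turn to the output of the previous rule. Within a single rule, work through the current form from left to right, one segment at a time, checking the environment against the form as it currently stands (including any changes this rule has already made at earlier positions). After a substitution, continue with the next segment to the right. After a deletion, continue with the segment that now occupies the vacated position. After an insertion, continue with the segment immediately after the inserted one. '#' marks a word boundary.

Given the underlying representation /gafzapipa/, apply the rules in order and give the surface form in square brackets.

Rule 1 Regressive Voicing Assimilation: [gafzapipa] → [gavzapipa]
Rule 2 Voicing Between Vowels: [gavzapipa] → [gavzabiba]
Rule 3 Final Vowel Lowering: no change — [gavzabiba]

[gavzabiba]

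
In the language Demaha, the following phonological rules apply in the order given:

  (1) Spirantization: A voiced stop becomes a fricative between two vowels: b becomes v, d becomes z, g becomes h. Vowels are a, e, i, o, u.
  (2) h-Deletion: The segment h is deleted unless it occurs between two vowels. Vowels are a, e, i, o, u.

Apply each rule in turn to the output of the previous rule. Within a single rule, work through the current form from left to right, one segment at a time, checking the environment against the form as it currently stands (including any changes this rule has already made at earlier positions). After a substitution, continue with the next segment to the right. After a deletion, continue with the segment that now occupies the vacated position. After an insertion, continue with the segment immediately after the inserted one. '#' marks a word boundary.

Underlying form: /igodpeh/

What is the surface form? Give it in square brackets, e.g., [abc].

(1) Spirantization: [igodpeh] → [ihodpeh]
(2) h-Deletion: [ihodpeh] → [ihodpe]

[ihodpe]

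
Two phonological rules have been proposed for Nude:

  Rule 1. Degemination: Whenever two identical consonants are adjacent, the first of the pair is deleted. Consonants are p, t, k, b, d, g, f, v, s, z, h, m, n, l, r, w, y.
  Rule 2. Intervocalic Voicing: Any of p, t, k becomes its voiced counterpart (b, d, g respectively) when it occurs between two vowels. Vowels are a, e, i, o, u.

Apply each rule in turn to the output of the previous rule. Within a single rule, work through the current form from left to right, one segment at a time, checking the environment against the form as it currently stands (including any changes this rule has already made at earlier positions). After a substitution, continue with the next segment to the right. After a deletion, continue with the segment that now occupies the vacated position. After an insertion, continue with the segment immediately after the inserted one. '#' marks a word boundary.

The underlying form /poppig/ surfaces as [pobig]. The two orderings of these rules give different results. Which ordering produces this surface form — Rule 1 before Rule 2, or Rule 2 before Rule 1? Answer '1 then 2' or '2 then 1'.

Order 1 then 2:
  1 Degemination: [poppig] → [popig]
  2 Intervocalic Voicing: [popig] → [pobig]
  result: [pobig]
Order 2 then 1:
  2 Intervocalic Voicing: no change — [poppig]
  1 Degemination: [poppig] → [popig]
  result: [popig]

1 then 2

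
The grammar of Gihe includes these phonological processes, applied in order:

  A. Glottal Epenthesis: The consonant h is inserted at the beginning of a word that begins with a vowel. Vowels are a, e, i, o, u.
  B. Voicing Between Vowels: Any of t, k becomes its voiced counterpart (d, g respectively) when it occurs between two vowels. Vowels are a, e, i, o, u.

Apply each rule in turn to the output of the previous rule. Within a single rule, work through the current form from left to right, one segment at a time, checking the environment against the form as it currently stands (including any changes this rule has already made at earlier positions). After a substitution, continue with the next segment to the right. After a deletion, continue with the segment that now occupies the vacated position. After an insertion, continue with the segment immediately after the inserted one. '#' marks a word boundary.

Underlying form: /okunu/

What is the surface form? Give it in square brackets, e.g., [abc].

[hogunu]

A Glottal Epenthesis: [okunu] → [hokunu]
B Voicing Between Vowels: [hokunu] → [hogunu]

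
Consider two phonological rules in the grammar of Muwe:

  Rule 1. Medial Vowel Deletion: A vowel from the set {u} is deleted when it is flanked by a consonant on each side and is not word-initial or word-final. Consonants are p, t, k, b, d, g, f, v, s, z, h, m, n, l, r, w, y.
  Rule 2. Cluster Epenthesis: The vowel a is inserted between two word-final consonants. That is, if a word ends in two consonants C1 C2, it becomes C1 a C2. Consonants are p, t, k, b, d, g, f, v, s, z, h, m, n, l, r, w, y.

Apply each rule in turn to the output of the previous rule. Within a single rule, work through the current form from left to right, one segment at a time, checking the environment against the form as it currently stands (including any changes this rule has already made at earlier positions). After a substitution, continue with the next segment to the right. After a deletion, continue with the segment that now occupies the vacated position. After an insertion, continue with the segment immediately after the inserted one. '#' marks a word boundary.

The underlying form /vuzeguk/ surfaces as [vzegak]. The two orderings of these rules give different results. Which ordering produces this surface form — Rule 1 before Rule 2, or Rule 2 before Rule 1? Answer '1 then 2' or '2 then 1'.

1 then 2

Order 1 then 2:
  1 Medial Vowel Deletion: [vuzeguk] → [vzegk]
  2 Cluster Epenthesis: [vzegk] → [vzegak]
  result: [vzegak]
Order 2 then 1:
  2 Cluster Epenthesis: no change — [vuzeguk]
  1 Medial Vowel Deletion: [vuzeguk] → [vzegk]
  result: [vzegk]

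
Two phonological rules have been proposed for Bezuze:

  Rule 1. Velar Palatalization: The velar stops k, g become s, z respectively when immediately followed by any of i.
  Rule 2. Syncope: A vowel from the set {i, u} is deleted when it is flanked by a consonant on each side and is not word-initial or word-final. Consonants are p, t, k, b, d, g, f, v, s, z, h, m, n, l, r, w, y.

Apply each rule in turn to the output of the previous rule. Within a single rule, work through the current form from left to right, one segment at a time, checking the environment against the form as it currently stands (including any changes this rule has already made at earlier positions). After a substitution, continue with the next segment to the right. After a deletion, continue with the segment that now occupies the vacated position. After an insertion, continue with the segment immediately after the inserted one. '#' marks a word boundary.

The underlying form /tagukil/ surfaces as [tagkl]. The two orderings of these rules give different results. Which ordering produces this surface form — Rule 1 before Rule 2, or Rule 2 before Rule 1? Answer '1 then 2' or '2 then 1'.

2 then 1

Order 1 then 2:
  1 Velar Palatalization: [tagukil] → [tagusil]
  2 Syncope: [tagusil] → [tagsl]
  result: [tagsl]
Order 2 then 1:
  2 Syncope: [tagukil] → [tagkl]
  1 Velar Palatalization: no change — [tagkl]
  result: [tagkl]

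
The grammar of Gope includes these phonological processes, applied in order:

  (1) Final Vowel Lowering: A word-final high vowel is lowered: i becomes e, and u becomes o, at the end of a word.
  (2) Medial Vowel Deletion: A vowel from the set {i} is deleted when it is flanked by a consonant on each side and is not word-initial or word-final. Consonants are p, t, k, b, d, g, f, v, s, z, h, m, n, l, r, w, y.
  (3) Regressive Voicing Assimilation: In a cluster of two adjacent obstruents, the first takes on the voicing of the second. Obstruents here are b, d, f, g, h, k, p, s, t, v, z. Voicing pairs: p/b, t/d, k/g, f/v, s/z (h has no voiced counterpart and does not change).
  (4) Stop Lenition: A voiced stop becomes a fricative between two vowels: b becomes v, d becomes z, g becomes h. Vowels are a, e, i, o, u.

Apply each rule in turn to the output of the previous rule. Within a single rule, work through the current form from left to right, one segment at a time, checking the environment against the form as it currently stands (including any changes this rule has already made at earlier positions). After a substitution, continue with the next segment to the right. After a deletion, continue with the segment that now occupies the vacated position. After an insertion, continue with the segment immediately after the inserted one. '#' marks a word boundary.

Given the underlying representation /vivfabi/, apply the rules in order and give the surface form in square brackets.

(1) Final Vowel Lowering: [vivfabi] → [vivfabe]
(2) Medial Vowel Deletion: [vivfabe] → [vvfabe]
(3) Regressive Voicing Assimilation: [vvfabe] → [vffabe]
(4) Stop Lenition: [vffabe] → [vffave]

[vffave]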